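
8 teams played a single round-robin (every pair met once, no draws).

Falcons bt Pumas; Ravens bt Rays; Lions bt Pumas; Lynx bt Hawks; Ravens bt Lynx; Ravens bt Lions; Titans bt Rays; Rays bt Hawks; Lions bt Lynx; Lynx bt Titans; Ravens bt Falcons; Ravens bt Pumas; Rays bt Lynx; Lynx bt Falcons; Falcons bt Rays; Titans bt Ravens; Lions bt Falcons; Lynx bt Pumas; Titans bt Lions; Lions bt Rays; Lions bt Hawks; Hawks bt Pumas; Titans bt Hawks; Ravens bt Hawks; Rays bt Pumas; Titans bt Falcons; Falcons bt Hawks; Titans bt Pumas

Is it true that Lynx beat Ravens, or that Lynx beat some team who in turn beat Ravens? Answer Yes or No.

Lynx did not beat Ravens directly.
Lynx beat Falcons, Titans, Hawks, Pumas. Of those, Titans beat Ravens.

Yes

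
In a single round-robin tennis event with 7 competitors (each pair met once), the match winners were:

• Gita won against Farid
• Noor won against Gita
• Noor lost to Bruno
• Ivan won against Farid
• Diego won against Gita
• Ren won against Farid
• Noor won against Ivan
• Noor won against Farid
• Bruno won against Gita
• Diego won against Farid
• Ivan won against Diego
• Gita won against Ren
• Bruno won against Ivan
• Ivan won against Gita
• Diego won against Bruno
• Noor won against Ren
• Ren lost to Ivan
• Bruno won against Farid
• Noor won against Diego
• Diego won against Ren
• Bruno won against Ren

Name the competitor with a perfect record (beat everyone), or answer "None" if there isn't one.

None

Highest win total is Noor with 5 (out of 6 possible).
Noor lost to Bruno, so no competitor went undefeated.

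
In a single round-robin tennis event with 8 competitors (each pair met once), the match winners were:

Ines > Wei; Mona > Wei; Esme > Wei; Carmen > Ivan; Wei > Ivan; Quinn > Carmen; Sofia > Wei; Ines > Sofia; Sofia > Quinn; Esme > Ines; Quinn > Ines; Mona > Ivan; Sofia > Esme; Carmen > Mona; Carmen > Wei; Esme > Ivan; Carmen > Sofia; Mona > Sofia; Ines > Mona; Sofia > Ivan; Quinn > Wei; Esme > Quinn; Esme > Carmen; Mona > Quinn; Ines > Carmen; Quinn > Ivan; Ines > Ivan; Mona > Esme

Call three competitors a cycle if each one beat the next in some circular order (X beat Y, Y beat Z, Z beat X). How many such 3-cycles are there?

Win totals: Esme 5, Quinn 4, Mona 5, Wei 1, Ivan 0, Carmen 4, Sofia 4, Ines 5.
A competitor with w wins dominates both others in C(w,2) triples; summing gives 10 + 6 + 10 + 0 + 0 + 6 + 6 + 10 = 48 transitive triples.
Total triples C(8,3) = 56, so cyclic triples = 56 − 48 = 8.

8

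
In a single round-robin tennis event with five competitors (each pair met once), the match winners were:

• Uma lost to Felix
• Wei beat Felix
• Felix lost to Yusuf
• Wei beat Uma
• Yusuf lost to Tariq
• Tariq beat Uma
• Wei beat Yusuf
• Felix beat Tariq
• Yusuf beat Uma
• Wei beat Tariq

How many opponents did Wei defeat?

Wei's results: beat Felix, Yusuf, Tariq, Uma; lost to no one.
That is 4 wins.

4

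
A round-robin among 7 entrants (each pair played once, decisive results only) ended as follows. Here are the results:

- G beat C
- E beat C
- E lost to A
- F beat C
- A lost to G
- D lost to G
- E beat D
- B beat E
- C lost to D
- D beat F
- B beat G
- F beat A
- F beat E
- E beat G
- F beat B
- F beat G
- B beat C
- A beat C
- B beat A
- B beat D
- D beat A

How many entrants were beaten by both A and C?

A beat: C, E.
C beat: no one.
No one was beaten by both.

0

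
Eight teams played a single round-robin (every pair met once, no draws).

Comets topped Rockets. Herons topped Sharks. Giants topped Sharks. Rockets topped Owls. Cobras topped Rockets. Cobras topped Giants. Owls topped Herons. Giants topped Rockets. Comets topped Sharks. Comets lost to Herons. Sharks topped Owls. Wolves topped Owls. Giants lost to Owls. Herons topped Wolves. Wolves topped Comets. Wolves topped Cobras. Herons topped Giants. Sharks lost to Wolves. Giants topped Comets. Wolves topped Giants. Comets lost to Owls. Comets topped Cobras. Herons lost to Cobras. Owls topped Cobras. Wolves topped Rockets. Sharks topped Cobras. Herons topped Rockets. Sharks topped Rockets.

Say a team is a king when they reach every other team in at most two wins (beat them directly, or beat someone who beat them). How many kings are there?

Comets cannot reach Wolves in two steps.
Wolves reaches everyone (king).
Owls reaches everyone (king).
Sharks cannot reach Wolves in two steps.
Giants cannot reach Wolves, Herons in two steps.
Cobras reaches everyone (king).
Rockets cannot reach Wolves, Sharks in two steps.
Herons reaches everyone (king).
Kings: Wolves, Owls, Cobras, Herons — 4.

4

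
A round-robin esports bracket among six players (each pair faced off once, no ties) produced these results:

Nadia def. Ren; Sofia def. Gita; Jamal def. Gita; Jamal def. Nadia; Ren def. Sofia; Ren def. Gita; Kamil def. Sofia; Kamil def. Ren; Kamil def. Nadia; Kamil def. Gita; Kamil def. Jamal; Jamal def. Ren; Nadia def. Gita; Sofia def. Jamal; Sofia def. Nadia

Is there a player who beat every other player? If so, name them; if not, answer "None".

Kamil

Kamil has 5 wins out of 5 opponents — a perfect record.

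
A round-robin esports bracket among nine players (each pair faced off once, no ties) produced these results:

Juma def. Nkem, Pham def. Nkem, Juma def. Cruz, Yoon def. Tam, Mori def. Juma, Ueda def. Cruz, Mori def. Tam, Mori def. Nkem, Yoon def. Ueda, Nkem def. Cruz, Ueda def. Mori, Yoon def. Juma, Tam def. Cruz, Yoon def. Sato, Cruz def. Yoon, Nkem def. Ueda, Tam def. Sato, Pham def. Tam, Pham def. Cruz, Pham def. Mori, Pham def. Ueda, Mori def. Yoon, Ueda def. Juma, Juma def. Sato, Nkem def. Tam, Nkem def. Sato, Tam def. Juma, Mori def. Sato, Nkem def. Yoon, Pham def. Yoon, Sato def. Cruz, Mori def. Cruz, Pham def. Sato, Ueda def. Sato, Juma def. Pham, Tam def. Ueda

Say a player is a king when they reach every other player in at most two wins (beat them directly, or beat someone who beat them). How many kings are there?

Ueda reaches everyone (king).
Mori reaches everyone (king).
Sato cannot reach Ueda, Mori, Juma, Pham, Nkem, Tam in two steps.
Juma reaches everyone (king).
Pham reaches everyone (king).
Nkem cannot reach Pham in two steps.
Tam reaches everyone (king).
Yoon reaches everyone (king).
Cruz cannot reach Mori, Pham, Nkem in two steps.
Kings: Ueda, Mori, Juma, Pham, Tam, Yoon — 6.

6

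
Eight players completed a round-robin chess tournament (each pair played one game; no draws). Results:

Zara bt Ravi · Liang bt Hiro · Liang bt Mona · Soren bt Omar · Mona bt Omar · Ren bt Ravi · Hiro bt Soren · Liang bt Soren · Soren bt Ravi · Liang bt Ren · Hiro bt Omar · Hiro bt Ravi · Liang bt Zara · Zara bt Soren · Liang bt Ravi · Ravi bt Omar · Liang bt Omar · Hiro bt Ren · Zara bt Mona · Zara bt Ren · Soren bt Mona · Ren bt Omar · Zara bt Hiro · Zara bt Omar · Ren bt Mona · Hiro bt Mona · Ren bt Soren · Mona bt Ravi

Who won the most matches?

Liang

Win totals: Hiro 5, Omar 0, Zara 6, Liang 7, Soren 3, Ravi 1, Mona 2, Ren 4.
Liang leads with 7 wins (next highest: 6).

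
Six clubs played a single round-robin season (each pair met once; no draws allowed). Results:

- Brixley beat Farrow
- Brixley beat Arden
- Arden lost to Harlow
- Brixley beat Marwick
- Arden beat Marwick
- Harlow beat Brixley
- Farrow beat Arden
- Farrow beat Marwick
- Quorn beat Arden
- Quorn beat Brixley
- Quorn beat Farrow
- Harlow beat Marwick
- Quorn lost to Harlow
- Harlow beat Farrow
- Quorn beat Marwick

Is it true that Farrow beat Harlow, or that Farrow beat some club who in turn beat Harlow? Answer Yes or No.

No

Farrow did not beat Harlow directly.
Farrow beat Marwick, Arden, but each of them lost to Harlow. No two-step path.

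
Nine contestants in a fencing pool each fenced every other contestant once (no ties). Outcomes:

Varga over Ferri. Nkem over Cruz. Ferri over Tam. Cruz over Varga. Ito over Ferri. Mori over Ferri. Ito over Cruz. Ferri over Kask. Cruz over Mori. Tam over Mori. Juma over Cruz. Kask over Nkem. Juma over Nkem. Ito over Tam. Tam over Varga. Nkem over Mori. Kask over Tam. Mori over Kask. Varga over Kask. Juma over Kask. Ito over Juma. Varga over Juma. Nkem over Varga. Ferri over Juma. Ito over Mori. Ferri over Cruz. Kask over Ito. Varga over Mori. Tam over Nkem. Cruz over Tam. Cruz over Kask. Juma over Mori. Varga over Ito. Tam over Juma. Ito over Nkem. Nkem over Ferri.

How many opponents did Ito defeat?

Ito's results: beat Juma, Nkem, Mori, Ferri, Tam, Cruz; lost to Kask, Varga.
That is 6 wins.

6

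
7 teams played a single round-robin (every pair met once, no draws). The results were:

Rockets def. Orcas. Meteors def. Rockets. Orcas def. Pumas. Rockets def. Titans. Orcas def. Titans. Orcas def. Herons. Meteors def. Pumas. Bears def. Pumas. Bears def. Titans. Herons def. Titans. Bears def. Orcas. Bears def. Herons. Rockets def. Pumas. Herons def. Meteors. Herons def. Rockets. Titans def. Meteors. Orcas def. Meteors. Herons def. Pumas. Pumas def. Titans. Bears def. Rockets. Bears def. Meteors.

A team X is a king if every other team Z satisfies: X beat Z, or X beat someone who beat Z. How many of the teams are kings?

1

Herons cannot reach Bears in two steps.
Orcas cannot reach Bears in two steps.
Meteors cannot reach Herons, Bears in two steps.
Rockets cannot reach Bears in two steps.
Titans cannot reach Herons, Orcas, Bears in two steps.
Bears reaches everyone (king).
Pumas cannot reach Herons, Orcas, Rockets, Bears in two steps.
Kings: Bears — 1.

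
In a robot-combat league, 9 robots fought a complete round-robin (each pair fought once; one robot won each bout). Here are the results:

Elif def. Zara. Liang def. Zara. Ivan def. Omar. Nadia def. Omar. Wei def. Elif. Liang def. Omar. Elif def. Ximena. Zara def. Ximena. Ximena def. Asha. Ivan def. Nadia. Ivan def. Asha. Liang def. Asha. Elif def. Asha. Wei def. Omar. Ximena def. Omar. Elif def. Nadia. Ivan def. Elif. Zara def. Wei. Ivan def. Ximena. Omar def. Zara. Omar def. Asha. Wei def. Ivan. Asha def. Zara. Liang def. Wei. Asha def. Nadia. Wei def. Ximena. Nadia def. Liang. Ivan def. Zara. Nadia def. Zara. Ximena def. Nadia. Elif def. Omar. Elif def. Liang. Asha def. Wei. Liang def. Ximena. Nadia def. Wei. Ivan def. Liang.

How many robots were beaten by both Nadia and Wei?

1

Nadia beat: Omar, Wei, Zara, Liang.
Wei beat: Ximena, Omar, Elif, Ivan.
Both beat: Omar — 1.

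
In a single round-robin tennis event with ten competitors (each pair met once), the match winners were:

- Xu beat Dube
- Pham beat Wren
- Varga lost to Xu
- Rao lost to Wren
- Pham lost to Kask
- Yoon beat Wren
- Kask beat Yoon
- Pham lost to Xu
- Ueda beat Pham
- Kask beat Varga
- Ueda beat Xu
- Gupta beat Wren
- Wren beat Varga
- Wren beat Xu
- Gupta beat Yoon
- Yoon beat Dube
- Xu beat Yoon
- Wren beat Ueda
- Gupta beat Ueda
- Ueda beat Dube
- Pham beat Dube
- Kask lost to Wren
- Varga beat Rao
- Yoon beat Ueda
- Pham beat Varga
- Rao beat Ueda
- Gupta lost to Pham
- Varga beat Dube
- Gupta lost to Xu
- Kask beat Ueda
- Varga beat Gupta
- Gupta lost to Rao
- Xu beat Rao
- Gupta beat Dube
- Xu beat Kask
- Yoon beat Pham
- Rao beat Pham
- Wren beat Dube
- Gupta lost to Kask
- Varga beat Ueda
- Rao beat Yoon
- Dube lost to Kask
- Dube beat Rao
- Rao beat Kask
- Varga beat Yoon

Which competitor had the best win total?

Xu

Win totals: Pham 4, Gupta 4, Ueda 3, Rao 5, Wren 6, Dube 1, Yoon 4, Xu 7, Varga 5, Kask 6.
Xu leads with 7 wins (next highest: 6).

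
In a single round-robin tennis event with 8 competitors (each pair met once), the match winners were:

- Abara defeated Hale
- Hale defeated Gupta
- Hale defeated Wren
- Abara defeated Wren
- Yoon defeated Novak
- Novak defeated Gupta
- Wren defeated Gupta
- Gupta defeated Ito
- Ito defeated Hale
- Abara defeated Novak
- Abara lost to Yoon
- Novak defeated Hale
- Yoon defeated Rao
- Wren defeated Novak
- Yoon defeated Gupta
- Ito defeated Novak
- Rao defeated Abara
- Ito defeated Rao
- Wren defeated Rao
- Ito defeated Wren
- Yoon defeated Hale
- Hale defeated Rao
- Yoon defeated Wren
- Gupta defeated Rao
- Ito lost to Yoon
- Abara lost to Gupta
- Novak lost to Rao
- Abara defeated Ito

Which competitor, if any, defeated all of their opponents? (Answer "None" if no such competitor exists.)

Yoon has 7 wins out of 7 opponents — a perfect record.

Yoon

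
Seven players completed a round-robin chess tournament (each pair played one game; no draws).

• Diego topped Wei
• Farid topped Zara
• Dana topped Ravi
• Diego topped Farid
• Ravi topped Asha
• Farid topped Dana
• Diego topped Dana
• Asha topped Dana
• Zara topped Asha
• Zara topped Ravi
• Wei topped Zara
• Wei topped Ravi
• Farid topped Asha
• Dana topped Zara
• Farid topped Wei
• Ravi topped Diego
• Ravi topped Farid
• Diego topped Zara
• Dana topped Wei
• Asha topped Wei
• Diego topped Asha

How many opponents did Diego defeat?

Diego's results: beat Asha, Dana, Zara, Wei, Farid; lost to Ravi.
That is 5 wins.

5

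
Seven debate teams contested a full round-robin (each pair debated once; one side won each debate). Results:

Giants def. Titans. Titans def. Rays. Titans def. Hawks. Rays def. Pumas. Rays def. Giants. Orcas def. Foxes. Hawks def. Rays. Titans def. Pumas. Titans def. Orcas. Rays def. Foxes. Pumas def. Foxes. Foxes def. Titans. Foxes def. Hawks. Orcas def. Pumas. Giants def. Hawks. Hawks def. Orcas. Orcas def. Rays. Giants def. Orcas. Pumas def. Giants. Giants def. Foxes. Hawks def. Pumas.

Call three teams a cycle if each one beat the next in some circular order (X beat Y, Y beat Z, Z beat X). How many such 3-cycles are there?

12

Win totals: Foxes 2, Giants 4, Rays 3, Hawks 3, Orcas 3, Pumas 2, Titans 4.
A team with w wins dominates both others in C(w,2) triples; summing gives 1 + 6 + 3 + 3 + 3 + 1 + 6 = 23 transitive triples.
Total triples C(7,3) = 35, so cyclic triples = 35 − 23 = 12.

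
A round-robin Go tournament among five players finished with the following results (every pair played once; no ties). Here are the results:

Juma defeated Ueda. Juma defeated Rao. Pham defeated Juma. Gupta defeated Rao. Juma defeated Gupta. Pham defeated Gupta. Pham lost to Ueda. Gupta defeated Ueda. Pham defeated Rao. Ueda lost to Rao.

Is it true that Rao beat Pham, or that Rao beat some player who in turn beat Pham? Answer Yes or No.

Rao did not beat Pham directly.
Rao beat Ueda. Of those, Ueda beat Pham.

Yes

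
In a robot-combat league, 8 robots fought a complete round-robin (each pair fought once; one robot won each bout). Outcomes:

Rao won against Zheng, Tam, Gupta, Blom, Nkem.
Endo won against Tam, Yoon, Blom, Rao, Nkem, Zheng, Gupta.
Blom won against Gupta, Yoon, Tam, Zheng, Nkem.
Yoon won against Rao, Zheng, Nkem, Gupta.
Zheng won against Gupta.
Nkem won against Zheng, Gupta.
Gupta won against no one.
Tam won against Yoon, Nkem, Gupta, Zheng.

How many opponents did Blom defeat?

5

Blom's results: beat Tam, Nkem, Zheng, Yoon, Gupta; lost to Rao, Endo.
That is 5 wins.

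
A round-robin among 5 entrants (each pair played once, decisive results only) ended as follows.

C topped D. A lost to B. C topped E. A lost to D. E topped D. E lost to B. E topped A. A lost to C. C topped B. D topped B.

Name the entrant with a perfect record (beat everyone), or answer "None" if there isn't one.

C has 4 wins out of 4 opponents — a perfect record.

C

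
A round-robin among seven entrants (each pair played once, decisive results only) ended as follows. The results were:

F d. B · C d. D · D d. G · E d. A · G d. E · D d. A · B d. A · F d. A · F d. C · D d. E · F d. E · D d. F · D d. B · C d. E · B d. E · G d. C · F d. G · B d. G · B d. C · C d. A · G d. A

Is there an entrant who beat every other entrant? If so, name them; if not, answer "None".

Highest win total is F with 5 (out of 6 possible).
F lost to D, so no entrant went undefeated.

None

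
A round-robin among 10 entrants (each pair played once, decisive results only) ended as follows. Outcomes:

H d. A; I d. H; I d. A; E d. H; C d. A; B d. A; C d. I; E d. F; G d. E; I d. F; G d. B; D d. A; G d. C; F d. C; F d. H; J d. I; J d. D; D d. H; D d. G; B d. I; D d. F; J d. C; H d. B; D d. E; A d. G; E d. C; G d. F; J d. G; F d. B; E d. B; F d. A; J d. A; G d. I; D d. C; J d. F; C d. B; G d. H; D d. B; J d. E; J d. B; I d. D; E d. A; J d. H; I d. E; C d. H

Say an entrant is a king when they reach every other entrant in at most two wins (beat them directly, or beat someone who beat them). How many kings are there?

A cannot reach D, J in two steps.
B cannot reach C, J in two steps.
C cannot reach J in two steps.
D cannot reach J in two steps.
E cannot reach D, J in two steps.
F cannot reach D, E, J in two steps.
G cannot reach J in two steps.
H cannot reach C, D, E, F, J in two steps.
I cannot reach J in two steps.
J reaches everyone (king).
Kings: J — 1.

1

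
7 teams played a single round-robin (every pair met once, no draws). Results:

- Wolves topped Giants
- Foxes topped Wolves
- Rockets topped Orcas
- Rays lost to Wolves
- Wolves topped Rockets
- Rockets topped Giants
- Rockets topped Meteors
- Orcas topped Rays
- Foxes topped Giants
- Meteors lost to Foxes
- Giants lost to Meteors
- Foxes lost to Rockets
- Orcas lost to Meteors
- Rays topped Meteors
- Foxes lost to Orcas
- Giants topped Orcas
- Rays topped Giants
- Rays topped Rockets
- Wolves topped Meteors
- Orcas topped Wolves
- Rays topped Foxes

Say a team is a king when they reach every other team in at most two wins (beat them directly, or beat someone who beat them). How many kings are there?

Rays reaches everyone (king).
Giants cannot reach Rockets, Meteors in two steps.
Orcas reaches everyone (king).
Foxes reaches everyone (king).
Wolves reaches everyone (king).
Rockets reaches everyone (king).
Meteors cannot reach Rockets in two steps.
Kings: Rays, Orcas, Foxes, Wolves, Rockets — 5.

5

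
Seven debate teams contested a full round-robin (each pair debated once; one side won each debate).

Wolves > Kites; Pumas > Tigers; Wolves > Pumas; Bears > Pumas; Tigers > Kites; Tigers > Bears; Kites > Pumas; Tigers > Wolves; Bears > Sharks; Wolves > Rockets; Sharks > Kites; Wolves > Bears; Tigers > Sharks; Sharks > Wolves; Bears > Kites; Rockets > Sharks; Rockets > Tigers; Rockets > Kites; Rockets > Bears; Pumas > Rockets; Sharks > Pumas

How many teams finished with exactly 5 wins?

Win totals: Rockets 4, Pumas 2, Wolves 4, Kites 1, Tigers 4, Sharks 3, Bears 3.
No team has exactly 5 wins.

0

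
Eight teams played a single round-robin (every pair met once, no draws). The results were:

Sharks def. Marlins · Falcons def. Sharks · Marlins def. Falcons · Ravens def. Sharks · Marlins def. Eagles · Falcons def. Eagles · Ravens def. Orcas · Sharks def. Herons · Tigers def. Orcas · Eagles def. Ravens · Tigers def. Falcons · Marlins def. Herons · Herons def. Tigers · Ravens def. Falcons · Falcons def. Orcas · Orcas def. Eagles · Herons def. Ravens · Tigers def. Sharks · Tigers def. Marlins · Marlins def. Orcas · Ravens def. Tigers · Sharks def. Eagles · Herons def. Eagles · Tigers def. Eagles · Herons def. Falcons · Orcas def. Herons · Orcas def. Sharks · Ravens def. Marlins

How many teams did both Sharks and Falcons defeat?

Sharks beat: Eagles, Herons, Marlins.
Falcons beat: Eagles, Sharks, Orcas.
Both beat: Eagles — 1.

1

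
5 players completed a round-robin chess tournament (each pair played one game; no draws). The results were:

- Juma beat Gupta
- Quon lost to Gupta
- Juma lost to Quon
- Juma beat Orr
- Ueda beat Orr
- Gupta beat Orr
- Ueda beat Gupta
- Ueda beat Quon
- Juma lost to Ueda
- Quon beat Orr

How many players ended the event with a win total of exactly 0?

Win totals: Ueda 4, Juma 2, Quon 2, Gupta 2, Orr 0.
Exactly 0: Orr — 1 player.

1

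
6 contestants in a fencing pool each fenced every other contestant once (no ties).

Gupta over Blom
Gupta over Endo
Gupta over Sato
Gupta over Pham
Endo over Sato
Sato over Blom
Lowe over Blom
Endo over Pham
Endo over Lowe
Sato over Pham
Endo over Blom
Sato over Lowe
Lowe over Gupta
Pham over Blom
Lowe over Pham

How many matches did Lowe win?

Lowe's results: beat Gupta, Blom, Pham; lost to Sato, Endo.
That is 3 wins.

3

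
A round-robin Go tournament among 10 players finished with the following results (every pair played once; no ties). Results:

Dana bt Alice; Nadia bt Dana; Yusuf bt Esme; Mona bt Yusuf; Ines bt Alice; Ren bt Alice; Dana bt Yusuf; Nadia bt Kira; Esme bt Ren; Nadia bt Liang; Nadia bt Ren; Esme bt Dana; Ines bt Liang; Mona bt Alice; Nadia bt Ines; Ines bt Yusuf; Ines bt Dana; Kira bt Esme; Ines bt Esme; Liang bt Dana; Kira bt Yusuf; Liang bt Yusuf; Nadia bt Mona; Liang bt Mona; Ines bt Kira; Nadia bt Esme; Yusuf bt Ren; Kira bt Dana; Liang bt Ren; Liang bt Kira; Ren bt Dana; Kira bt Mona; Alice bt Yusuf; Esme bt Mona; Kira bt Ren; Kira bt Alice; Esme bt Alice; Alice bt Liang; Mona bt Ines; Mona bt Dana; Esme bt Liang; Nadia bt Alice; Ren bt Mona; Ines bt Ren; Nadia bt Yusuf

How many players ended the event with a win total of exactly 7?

1

Win totals: Ren 3, Dana 2, Mona 4, Nadia 9, Ines 7, Liang 5, Alice 2, Esme 5, Yusuf 2, Kira 6.
Exactly 7: Ines — 1 player.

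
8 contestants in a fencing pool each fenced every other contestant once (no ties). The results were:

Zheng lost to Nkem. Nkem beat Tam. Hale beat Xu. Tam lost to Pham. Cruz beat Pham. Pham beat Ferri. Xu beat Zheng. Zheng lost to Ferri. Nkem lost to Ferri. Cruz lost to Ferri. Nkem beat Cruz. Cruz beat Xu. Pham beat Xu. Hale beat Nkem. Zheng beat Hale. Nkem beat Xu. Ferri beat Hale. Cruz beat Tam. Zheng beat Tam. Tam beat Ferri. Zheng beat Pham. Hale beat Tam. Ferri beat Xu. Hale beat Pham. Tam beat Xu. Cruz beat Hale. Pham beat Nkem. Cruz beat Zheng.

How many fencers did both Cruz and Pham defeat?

Cruz beat: Xu, Zheng, Tam, Hale, Pham.
Pham beat: Xu, Nkem, Tam, Ferri.
Both beat: Xu, Tam — 2.

2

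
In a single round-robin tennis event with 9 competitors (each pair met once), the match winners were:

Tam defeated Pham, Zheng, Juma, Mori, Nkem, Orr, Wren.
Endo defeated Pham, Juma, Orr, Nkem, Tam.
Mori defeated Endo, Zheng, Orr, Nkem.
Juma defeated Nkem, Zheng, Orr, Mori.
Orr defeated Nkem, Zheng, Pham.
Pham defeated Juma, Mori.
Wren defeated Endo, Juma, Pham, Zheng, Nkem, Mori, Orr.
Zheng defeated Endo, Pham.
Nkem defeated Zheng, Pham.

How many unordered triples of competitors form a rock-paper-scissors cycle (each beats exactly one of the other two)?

14

Win totals: Tam 7, Juma 4, Pham 2, Zheng 2, Mori 4, Endo 5, Nkem 2, Wren 7, Orr 3.
A competitor with w wins dominates both others in C(w,2) triples; summing gives 21 + 6 + 1 + 1 + 6 + 10 + 1 + 21 + 3 = 70 transitive triples.
Total triples C(9,3) = 84, so cyclic triples = 84 − 70 = 14.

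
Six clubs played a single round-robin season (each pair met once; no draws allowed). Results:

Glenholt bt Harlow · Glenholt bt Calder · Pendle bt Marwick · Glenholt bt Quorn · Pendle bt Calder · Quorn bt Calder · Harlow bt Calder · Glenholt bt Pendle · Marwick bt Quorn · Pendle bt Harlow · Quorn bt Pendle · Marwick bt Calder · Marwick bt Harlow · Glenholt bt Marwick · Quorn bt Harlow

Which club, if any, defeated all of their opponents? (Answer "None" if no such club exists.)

Glenholt

Glenholt has 5 wins out of 5 opponents — a perfect record.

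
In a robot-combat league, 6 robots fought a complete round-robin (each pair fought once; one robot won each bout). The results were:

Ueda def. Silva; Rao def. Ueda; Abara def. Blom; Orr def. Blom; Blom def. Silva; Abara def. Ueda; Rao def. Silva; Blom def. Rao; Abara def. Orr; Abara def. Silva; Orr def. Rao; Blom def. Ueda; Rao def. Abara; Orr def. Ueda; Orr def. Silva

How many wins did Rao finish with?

3

Rao's results: beat Silva, Ueda, Abara; lost to Blom, Orr.
That is 3 wins.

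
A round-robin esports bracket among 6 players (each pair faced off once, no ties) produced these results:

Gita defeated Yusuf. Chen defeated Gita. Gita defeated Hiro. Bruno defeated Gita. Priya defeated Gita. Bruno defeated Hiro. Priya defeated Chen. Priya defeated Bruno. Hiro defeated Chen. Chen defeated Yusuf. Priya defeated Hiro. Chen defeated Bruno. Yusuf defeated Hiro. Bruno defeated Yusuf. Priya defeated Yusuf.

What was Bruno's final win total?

3

Bruno's results: beat Yusuf, Gita, Hiro; lost to Chen, Priya.
That is 3 wins.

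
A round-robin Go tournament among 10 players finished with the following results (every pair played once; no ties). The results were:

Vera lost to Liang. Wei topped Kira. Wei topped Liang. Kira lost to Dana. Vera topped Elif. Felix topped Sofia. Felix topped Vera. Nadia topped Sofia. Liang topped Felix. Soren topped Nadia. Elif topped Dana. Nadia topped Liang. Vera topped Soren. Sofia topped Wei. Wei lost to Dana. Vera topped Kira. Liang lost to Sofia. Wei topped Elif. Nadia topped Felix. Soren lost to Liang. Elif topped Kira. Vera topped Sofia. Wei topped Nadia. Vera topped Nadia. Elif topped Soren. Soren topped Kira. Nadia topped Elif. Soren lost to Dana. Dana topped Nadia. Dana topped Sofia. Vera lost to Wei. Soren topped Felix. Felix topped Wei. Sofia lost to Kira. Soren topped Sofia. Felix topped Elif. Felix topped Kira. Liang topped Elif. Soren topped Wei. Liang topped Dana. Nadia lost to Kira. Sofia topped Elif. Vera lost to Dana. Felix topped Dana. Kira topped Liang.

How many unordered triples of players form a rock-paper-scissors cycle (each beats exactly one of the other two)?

35

Win totals: Dana 6, Nadia 4, Kira 3, Wei 5, Soren 5, Liang 5, Felix 6, Vera 5, Elif 3, Sofia 3.
A player with w wins dominates both others in C(w,2) triples; summing gives 15 + 6 + 3 + 10 + 10 + 10 + 15 + 10 + 3 + 3 = 85 transitive triples.
Total triples C(10,3) = 120, so cyclic triples = 120 − 85 = 35.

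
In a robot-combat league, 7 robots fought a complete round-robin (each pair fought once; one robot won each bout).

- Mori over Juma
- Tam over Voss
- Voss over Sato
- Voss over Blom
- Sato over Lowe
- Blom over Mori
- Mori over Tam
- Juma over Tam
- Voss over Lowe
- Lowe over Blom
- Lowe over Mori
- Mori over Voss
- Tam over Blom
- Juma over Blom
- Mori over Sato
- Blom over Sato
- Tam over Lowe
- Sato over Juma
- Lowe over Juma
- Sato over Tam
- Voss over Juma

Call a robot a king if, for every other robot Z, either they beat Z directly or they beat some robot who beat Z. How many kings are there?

Tam reaches everyone (king).
Sato reaches everyone (king).
Voss reaches everyone (king).
Mori reaches everyone (king).
Blom reaches everyone (king).
Juma reaches everyone (king).
Lowe reaches everyone (king).
Kings: Tam, Sato, Voss, Mori, Blom, Juma, Lowe — 7.

7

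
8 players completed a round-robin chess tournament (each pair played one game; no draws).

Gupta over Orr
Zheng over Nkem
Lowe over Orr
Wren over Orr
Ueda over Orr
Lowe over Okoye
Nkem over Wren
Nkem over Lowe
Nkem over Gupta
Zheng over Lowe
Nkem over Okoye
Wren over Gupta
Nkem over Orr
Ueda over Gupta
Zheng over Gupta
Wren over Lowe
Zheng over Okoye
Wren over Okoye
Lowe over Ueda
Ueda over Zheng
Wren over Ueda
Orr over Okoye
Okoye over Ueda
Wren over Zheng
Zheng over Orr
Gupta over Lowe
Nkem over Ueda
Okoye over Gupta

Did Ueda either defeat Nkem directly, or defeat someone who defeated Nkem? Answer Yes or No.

Yes

Ueda did not beat Nkem directly.
Ueda beat Orr, Zheng, Gupta. Of those, Zheng beat Nkem.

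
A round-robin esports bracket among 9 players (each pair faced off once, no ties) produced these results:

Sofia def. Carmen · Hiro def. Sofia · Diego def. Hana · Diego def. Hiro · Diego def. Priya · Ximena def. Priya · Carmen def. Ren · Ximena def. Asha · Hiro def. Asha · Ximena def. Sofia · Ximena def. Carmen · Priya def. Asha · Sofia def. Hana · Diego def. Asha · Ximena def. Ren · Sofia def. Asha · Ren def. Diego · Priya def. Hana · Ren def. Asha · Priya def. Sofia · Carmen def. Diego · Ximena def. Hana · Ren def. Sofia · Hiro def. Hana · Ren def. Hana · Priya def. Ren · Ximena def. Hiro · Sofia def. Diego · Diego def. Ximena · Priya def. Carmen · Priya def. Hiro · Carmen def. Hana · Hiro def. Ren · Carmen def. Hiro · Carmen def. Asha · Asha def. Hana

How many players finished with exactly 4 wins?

Win totals: Hana 0, Diego 5, Ximena 7, Sofia 4, Priya 6, Carmen 5, Asha 1, Ren 4, Hiro 4.
Exactly 4: Sofia, Ren, Hiro — 3 players.

3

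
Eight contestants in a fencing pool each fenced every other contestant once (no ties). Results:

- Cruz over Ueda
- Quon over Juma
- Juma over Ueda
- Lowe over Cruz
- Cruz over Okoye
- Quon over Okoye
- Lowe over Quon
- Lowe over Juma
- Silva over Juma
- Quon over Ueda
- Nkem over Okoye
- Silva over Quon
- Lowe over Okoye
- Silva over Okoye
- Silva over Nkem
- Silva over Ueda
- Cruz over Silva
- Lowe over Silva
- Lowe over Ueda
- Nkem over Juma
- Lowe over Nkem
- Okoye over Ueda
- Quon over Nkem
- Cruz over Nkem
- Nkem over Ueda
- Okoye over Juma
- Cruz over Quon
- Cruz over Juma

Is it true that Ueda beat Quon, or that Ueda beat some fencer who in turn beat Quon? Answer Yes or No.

No

Ueda did not beat Quon directly.
Ueda beat no one, so there is no intermediate fencer.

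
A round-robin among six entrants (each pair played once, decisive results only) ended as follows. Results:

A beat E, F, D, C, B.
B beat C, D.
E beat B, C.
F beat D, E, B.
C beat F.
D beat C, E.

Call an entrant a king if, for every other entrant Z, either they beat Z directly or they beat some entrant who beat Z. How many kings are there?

A reaches everyone (king).
B cannot reach A in two steps.
C cannot reach A in two steps.
D cannot reach A in two steps.
E cannot reach A in two steps.
F cannot reach A in two steps.
Kings: A — 1.

1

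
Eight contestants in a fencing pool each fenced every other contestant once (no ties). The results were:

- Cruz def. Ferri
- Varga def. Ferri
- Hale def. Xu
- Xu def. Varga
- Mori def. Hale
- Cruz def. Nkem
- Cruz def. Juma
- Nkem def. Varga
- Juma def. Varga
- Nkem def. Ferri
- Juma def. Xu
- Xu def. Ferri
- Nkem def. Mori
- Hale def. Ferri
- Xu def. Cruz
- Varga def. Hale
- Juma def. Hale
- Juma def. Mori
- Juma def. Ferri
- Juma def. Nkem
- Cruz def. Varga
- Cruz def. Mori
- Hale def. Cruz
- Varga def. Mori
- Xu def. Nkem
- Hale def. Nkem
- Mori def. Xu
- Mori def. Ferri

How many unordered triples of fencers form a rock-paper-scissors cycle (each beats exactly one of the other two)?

Win totals: Cruz 5, Mori 3, Nkem 3, Ferri 0, Varga 3, Juma 6, Hale 4, Xu 4.
A fencer with w wins dominates both others in C(w,2) triples; summing gives 10 + 3 + 3 + 0 + 3 + 15 + 6 + 6 = 46 transitive triples.
Total triples C(8,3) = 56, so cyclic triples = 56 − 46 = 10.

10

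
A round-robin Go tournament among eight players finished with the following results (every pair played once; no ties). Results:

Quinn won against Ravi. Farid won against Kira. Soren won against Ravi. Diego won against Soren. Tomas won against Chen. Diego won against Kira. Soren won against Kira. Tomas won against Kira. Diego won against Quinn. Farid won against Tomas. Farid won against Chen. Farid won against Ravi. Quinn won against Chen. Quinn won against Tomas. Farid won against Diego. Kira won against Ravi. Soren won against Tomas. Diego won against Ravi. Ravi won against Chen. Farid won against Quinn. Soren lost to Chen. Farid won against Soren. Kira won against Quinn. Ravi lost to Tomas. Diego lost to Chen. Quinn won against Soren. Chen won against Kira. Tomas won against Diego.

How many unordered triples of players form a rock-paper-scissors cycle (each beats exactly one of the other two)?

Win totals: Kira 2, Tomas 4, Diego 4, Farid 7, Quinn 4, Ravi 1, Soren 3, Chen 3.
A player with w wins dominates both others in C(w,2) triples; summing gives 1 + 6 + 6 + 21 + 6 + 0 + 3 + 3 = 46 transitive triples.
Total triples C(8,3) = 56, so cyclic triples = 56 − 46 = 10.

10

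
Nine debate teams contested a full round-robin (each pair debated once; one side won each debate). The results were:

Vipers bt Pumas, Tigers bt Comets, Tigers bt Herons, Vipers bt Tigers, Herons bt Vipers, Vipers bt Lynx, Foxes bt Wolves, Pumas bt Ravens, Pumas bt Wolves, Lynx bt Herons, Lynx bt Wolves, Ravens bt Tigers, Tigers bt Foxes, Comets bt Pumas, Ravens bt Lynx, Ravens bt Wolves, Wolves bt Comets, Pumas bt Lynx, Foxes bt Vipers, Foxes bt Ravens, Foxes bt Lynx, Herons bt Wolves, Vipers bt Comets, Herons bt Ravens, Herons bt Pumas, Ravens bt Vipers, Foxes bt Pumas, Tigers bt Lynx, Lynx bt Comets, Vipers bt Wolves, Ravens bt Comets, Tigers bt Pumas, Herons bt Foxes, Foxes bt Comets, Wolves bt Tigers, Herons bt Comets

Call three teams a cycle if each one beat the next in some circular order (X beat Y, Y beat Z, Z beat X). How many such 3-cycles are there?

Win totals: Tigers 5, Ravens 5, Vipers 5, Herons 6, Wolves 2, Foxes 6, Comets 1, Pumas 3, Lynx 3.
A team with w wins dominates both others in C(w,2) triples; summing gives 10 + 10 + 10 + 15 + 1 + 15 + 0 + 3 + 3 = 67 transitive triples.
Total triples C(9,3) = 84, so cyclic triples = 84 − 67 = 17.

17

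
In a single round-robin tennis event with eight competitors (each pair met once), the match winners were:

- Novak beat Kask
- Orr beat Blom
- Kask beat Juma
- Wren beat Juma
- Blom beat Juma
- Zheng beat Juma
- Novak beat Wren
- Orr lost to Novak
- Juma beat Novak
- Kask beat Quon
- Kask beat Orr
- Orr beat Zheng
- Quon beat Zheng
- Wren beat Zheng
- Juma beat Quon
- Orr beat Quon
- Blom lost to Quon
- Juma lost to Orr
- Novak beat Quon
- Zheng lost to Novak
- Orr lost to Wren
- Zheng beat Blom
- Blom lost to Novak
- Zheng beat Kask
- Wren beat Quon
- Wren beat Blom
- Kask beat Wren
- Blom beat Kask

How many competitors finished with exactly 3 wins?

1

Win totals: Juma 2, Wren 5, Novak 6, Blom 2, Zheng 3, Orr 4, Kask 4, Quon 2.
Exactly 3: Zheng — 1 competitor.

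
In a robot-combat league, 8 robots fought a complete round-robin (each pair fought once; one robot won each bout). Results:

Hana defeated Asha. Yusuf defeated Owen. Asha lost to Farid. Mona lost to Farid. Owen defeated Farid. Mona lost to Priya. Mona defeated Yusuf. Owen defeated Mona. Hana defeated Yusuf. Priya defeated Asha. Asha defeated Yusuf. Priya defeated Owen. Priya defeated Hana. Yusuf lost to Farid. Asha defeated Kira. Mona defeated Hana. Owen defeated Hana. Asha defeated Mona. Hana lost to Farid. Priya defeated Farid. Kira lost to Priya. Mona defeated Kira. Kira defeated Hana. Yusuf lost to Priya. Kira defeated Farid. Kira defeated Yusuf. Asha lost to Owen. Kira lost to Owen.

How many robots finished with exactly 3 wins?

3

Win totals: Farid 4, Hana 2, Mona 3, Owen 5, Priya 7, Yusuf 1, Asha 3, Kira 3.
Exactly 3: Mona, Asha, Kira — 3 robots.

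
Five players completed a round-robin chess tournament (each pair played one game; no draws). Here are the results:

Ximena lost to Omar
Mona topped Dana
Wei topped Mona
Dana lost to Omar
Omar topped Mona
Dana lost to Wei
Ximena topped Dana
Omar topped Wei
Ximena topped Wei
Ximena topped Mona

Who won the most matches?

Omar

Win totals: Mona 1, Omar 4, Wei 2, Dana 0, Ximena 3.
Omar leads with 4 wins (next highest: 3).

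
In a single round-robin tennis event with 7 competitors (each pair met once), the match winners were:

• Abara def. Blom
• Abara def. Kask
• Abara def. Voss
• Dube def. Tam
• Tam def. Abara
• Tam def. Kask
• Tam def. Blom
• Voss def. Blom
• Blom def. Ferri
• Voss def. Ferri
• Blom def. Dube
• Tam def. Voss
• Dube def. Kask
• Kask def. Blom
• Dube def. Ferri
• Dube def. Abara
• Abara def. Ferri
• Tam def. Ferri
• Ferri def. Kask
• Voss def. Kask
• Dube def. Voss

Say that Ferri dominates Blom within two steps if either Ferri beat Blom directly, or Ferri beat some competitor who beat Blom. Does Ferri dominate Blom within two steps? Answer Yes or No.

Ferri did not beat Blom directly.
Ferri beat Kask. Of those, Kask beat Blom.

Yes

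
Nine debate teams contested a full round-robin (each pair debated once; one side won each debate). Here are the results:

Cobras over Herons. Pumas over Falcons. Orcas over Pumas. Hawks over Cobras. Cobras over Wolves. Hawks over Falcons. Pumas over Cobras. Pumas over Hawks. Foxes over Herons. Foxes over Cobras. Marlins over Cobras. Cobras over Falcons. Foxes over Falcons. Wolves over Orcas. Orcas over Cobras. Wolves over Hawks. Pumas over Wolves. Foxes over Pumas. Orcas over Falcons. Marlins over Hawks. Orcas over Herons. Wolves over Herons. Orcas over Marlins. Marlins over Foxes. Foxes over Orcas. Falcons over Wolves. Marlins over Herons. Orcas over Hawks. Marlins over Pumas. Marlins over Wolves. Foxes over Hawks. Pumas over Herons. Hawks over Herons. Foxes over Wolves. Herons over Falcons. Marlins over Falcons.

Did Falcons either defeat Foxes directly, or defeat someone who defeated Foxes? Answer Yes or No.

Falcons did not beat Foxes directly.
Falcons beat Wolves, but each of them lost to Foxes. No two-step path.

No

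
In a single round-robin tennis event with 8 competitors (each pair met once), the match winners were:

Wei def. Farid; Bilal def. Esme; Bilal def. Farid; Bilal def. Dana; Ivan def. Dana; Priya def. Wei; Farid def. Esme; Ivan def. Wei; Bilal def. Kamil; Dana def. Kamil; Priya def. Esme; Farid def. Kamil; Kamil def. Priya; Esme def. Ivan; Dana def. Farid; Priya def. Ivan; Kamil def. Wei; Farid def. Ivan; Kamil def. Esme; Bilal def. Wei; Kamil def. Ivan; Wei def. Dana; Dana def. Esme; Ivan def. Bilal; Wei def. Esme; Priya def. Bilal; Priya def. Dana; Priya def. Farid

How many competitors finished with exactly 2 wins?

0

Win totals: Farid 3, Wei 3, Priya 6, Ivan 3, Dana 3, Kamil 4, Esme 1, Bilal 5.
No competitor has exactly 2 wins.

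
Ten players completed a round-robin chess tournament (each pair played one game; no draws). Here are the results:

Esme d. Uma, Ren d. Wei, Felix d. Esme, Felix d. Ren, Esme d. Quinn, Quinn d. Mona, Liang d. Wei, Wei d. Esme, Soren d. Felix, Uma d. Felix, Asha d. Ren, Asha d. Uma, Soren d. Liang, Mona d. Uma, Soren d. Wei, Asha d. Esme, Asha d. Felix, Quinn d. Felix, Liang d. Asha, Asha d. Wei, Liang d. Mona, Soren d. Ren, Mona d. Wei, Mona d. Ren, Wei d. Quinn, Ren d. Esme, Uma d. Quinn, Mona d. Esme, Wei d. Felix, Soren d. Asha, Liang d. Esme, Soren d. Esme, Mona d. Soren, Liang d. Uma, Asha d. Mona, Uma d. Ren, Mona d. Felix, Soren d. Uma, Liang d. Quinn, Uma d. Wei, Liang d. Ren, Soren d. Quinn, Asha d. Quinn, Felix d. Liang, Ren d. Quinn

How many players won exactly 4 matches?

1

Win totals: Soren 8, Uma 4, Quinn 2, Liang 7, Felix 3, Ren 3, Asha 7, Esme 2, Wei 3, Mona 6.
Exactly 4: Uma — 1 player.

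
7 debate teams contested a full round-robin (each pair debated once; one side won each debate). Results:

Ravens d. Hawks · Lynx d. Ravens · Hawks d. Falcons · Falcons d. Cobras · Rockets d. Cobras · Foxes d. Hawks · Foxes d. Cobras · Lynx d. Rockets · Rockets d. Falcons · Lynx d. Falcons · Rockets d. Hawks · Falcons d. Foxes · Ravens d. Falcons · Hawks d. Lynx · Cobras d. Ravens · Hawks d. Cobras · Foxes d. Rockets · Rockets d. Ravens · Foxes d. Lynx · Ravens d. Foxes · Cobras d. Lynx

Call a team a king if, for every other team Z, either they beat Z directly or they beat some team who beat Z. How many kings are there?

7

Cobras reaches everyone (king).
Foxes reaches everyone (king).
Hawks reaches everyone (king).
Falcons reaches everyone (king).
Rockets reaches everyone (king).
Ravens reaches everyone (king).
Lynx reaches everyone (king).
Kings: Cobras, Foxes, Hawks, Falcons, Rockets, Ravens, Lynx — 7.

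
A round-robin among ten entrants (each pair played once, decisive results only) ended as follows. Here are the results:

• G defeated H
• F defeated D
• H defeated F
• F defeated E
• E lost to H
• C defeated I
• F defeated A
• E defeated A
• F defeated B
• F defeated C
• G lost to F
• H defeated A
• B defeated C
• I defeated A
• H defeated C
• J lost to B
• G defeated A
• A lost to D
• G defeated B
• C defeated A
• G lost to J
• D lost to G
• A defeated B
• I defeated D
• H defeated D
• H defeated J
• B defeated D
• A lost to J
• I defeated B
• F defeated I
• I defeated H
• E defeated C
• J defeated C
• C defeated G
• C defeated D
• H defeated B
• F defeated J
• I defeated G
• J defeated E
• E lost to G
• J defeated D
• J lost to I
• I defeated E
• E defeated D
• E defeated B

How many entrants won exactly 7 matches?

2

Win totals: A 1, B 3, C 4, D 1, E 4, F 8, G 5, H 7, I 7, J 5.
Exactly 7: H, I — 2 entrants.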